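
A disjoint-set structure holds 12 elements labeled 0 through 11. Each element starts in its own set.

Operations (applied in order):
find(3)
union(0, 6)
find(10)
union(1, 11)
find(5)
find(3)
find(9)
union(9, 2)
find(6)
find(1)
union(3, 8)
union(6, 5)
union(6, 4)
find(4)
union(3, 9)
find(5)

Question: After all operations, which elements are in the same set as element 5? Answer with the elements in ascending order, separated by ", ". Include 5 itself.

Step 1: find(3) -> no change; set of 3 is {3}
Step 2: union(0, 6) -> merged; set of 0 now {0, 6}
Step 3: find(10) -> no change; set of 10 is {10}
Step 4: union(1, 11) -> merged; set of 1 now {1, 11}
Step 5: find(5) -> no change; set of 5 is {5}
Step 6: find(3) -> no change; set of 3 is {3}
Step 7: find(9) -> no change; set of 9 is {9}
Step 8: union(9, 2) -> merged; set of 9 now {2, 9}
Step 9: find(6) -> no change; set of 6 is {0, 6}
Step 10: find(1) -> no change; set of 1 is {1, 11}
Step 11: union(3, 8) -> merged; set of 3 now {3, 8}
Step 12: union(6, 5) -> merged; set of 6 now {0, 5, 6}
Step 13: union(6, 4) -> merged; set of 6 now {0, 4, 5, 6}
Step 14: find(4) -> no change; set of 4 is {0, 4, 5, 6}
Step 15: union(3, 9) -> merged; set of 3 now {2, 3, 8, 9}
Step 16: find(5) -> no change; set of 5 is {0, 4, 5, 6}
Component of 5: {0, 4, 5, 6}

Answer: 0, 4, 5, 6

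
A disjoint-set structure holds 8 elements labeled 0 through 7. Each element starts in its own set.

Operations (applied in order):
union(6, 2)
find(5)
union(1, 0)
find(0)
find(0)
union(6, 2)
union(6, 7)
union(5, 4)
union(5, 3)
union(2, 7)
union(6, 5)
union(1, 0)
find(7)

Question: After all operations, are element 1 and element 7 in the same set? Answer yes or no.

Step 1: union(6, 2) -> merged; set of 6 now {2, 6}
Step 2: find(5) -> no change; set of 5 is {5}
Step 3: union(1, 0) -> merged; set of 1 now {0, 1}
Step 4: find(0) -> no change; set of 0 is {0, 1}
Step 5: find(0) -> no change; set of 0 is {0, 1}
Step 6: union(6, 2) -> already same set; set of 6 now {2, 6}
Step 7: union(6, 7) -> merged; set of 6 now {2, 6, 7}
Step 8: union(5, 4) -> merged; set of 5 now {4, 5}
Step 9: union(5, 3) -> merged; set of 5 now {3, 4, 5}
Step 10: union(2, 7) -> already same set; set of 2 now {2, 6, 7}
Step 11: union(6, 5) -> merged; set of 6 now {2, 3, 4, 5, 6, 7}
Step 12: union(1, 0) -> already same set; set of 1 now {0, 1}
Step 13: find(7) -> no change; set of 7 is {2, 3, 4, 5, 6, 7}
Set of 1: {0, 1}; 7 is not a member.

Answer: no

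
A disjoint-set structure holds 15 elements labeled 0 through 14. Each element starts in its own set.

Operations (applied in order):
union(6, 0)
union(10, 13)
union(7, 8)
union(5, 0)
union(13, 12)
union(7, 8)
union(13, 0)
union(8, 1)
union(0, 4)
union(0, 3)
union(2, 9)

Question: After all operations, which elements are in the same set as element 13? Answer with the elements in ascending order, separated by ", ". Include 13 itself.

Answer: 0, 3, 4, 5, 6, 10, 12, 13

Derivation:
Step 1: union(6, 0) -> merged; set of 6 now {0, 6}
Step 2: union(10, 13) -> merged; set of 10 now {10, 13}
Step 3: union(7, 8) -> merged; set of 7 now {7, 8}
Step 4: union(5, 0) -> merged; set of 5 now {0, 5, 6}
Step 5: union(13, 12) -> merged; set of 13 now {10, 12, 13}
Step 6: union(7, 8) -> already same set; set of 7 now {7, 8}
Step 7: union(13, 0) -> merged; set of 13 now {0, 5, 6, 10, 12, 13}
Step 8: union(8, 1) -> merged; set of 8 now {1, 7, 8}
Step 9: union(0, 4) -> merged; set of 0 now {0, 4, 5, 6, 10, 12, 13}
Step 10: union(0, 3) -> merged; set of 0 now {0, 3, 4, 5, 6, 10, 12, 13}
Step 11: union(2, 9) -> merged; set of 2 now {2, 9}
Component of 13: {0, 3, 4, 5, 6, 10, 12, 13}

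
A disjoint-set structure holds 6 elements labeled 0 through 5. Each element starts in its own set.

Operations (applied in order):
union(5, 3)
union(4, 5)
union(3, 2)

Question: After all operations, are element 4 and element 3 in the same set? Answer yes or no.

Step 1: union(5, 3) -> merged; set of 5 now {3, 5}
Step 2: union(4, 5) -> merged; set of 4 now {3, 4, 5}
Step 3: union(3, 2) -> merged; set of 3 now {2, 3, 4, 5}
Set of 4: {2, 3, 4, 5}; 3 is a member.

Answer: yes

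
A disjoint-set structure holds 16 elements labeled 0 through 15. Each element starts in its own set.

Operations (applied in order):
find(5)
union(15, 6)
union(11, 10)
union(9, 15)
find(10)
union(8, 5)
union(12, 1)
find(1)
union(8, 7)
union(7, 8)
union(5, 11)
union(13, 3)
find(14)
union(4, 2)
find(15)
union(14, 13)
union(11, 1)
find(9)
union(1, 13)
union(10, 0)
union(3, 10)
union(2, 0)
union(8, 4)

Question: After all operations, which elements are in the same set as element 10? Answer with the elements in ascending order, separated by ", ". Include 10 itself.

Answer: 0, 1, 2, 3, 4, 5, 7, 8, 10, 11, 12, 13, 14

Derivation:
Step 1: find(5) -> no change; set of 5 is {5}
Step 2: union(15, 6) -> merged; set of 15 now {6, 15}
Step 3: union(11, 10) -> merged; set of 11 now {10, 11}
Step 4: union(9, 15) -> merged; set of 9 now {6, 9, 15}
Step 5: find(10) -> no change; set of 10 is {10, 11}
Step 6: union(8, 5) -> merged; set of 8 now {5, 8}
Step 7: union(12, 1) -> merged; set of 12 now {1, 12}
Step 8: find(1) -> no change; set of 1 is {1, 12}
Step 9: union(8, 7) -> merged; set of 8 now {5, 7, 8}
Step 10: union(7, 8) -> already same set; set of 7 now {5, 7, 8}
Step 11: union(5, 11) -> merged; set of 5 now {5, 7, 8, 10, 11}
Step 12: union(13, 3) -> merged; set of 13 now {3, 13}
Step 13: find(14) -> no change; set of 14 is {14}
Step 14: union(4, 2) -> merged; set of 4 now {2, 4}
Step 15: find(15) -> no change; set of 15 is {6, 9, 15}
Step 16: union(14, 13) -> merged; set of 14 now {3, 13, 14}
Step 17: union(11, 1) -> merged; set of 11 now {1, 5, 7, 8, 10, 11, 12}
Step 18: find(9) -> no change; set of 9 is {6, 9, 15}
Step 19: union(1, 13) -> merged; set of 1 now {1, 3, 5, 7, 8, 10, 11, 12, 13, 14}
Step 20: union(10, 0) -> merged; set of 10 now {0, 1, 3, 5, 7, 8, 10, 11, 12, 13, 14}
Step 21: union(3, 10) -> already same set; set of 3 now {0, 1, 3, 5, 7, 8, 10, 11, 12, 13, 14}
Step 22: union(2, 0) -> merged; set of 2 now {0, 1, 2, 3, 4, 5, 7, 8, 10, 11, 12, 13, 14}
Step 23: union(8, 4) -> already same set; set of 8 now {0, 1, 2, 3, 4, 5, 7, 8, 10, 11, 12, 13, 14}
Component of 10: {0, 1, 2, 3, 4, 5, 7, 8, 10, 11, 12, 13, 14}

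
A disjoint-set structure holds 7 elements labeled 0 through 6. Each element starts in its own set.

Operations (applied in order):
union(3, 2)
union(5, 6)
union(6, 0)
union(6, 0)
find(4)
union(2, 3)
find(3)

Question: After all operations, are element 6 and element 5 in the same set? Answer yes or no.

Step 1: union(3, 2) -> merged; set of 3 now {2, 3}
Step 2: union(5, 6) -> merged; set of 5 now {5, 6}
Step 3: union(6, 0) -> merged; set of 6 now {0, 5, 6}
Step 4: union(6, 0) -> already same set; set of 6 now {0, 5, 6}
Step 5: find(4) -> no change; set of 4 is {4}
Step 6: union(2, 3) -> already same set; set of 2 now {2, 3}
Step 7: find(3) -> no change; set of 3 is {2, 3}
Set of 6: {0, 5, 6}; 5 is a member.

Answer: yes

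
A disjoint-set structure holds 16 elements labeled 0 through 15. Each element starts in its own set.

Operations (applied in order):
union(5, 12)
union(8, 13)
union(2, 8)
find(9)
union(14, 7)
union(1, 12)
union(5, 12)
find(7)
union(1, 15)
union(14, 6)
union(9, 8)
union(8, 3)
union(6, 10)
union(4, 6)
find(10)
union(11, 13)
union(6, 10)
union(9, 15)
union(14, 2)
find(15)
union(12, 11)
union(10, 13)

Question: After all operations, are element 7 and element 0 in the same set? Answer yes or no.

Answer: no

Derivation:
Step 1: union(5, 12) -> merged; set of 5 now {5, 12}
Step 2: union(8, 13) -> merged; set of 8 now {8, 13}
Step 3: union(2, 8) -> merged; set of 2 now {2, 8, 13}
Step 4: find(9) -> no change; set of 9 is {9}
Step 5: union(14, 7) -> merged; set of 14 now {7, 14}
Step 6: union(1, 12) -> merged; set of 1 now {1, 5, 12}
Step 7: union(5, 12) -> already same set; set of 5 now {1, 5, 12}
Step 8: find(7) -> no change; set of 7 is {7, 14}
Step 9: union(1, 15) -> merged; set of 1 now {1, 5, 12, 15}
Step 10: union(14, 6) -> merged; set of 14 now {6, 7, 14}
Step 11: union(9, 8) -> merged; set of 9 now {2, 8, 9, 13}
Step 12: union(8, 3) -> merged; set of 8 now {2, 3, 8, 9, 13}
Step 13: union(6, 10) -> merged; set of 6 now {6, 7, 10, 14}
Step 14: union(4, 6) -> merged; set of 4 now {4, 6, 7, 10, 14}
Step 15: find(10) -> no change; set of 10 is {4, 6, 7, 10, 14}
Step 16: union(11, 13) -> merged; set of 11 now {2, 3, 8, 9, 11, 13}
Step 17: union(6, 10) -> already same set; set of 6 now {4, 6, 7, 10, 14}
Step 18: union(9, 15) -> merged; set of 9 now {1, 2, 3, 5, 8, 9, 11, 12, 13, 15}
Step 19: union(14, 2) -> merged; set of 14 now {1, 2, 3, 4, 5, 6, 7, 8, 9, 10, 11, 12, 13, 14, 15}
Step 20: find(15) -> no change; set of 15 is {1, 2, 3, 4, 5, 6, 7, 8, 9, 10, 11, 12, 13, 14, 15}
Step 21: union(12, 11) -> already same set; set of 12 now {1, 2, 3, 4, 5, 6, 7, 8, 9, 10, 11, 12, 13, 14, 15}
Step 22: union(10, 13) -> already same set; set of 10 now {1, 2, 3, 4, 5, 6, 7, 8, 9, 10, 11, 12, 13, 14, 15}
Set of 7: {1, 2, 3, 4, 5, 6, 7, 8, 9, 10, 11, 12, 13, 14, 15}; 0 is not a member.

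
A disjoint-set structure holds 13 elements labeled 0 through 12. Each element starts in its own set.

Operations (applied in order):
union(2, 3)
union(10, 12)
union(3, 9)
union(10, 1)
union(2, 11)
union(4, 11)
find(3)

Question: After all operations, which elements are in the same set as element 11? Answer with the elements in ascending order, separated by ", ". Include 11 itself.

Step 1: union(2, 3) -> merged; set of 2 now {2, 3}
Step 2: union(10, 12) -> merged; set of 10 now {10, 12}
Step 3: union(3, 9) -> merged; set of 3 now {2, 3, 9}
Step 4: union(10, 1) -> merged; set of 10 now {1, 10, 12}
Step 5: union(2, 11) -> merged; set of 2 now {2, 3, 9, 11}
Step 6: union(4, 11) -> merged; set of 4 now {2, 3, 4, 9, 11}
Step 7: find(3) -> no change; set of 3 is {2, 3, 4, 9, 11}
Component of 11: {2, 3, 4, 9, 11}

Answer: 2, 3, 4, 9, 11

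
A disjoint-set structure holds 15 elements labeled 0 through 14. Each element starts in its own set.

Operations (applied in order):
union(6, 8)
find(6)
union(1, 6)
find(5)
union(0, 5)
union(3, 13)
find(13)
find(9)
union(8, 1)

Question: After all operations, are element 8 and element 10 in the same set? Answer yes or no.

Step 1: union(6, 8) -> merged; set of 6 now {6, 8}
Step 2: find(6) -> no change; set of 6 is {6, 8}
Step 3: union(1, 6) -> merged; set of 1 now {1, 6, 8}
Step 4: find(5) -> no change; set of 5 is {5}
Step 5: union(0, 5) -> merged; set of 0 now {0, 5}
Step 6: union(3, 13) -> merged; set of 3 now {3, 13}
Step 7: find(13) -> no change; set of 13 is {3, 13}
Step 8: find(9) -> no change; set of 9 is {9}
Step 9: union(8, 1) -> already same set; set of 8 now {1, 6, 8}
Set of 8: {1, 6, 8}; 10 is not a member.

Answer: no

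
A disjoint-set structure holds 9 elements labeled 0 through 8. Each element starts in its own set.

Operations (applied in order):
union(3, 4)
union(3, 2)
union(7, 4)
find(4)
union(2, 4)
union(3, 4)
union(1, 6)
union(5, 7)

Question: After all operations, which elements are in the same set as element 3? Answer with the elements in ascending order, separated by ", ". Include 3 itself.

Answer: 2, 3, 4, 5, 7

Derivation:
Step 1: union(3, 4) -> merged; set of 3 now {3, 4}
Step 2: union(3, 2) -> merged; set of 3 now {2, 3, 4}
Step 3: union(7, 4) -> merged; set of 7 now {2, 3, 4, 7}
Step 4: find(4) -> no change; set of 4 is {2, 3, 4, 7}
Step 5: union(2, 4) -> already same set; set of 2 now {2, 3, 4, 7}
Step 6: union(3, 4) -> already same set; set of 3 now {2, 3, 4, 7}
Step 7: union(1, 6) -> merged; set of 1 now {1, 6}
Step 8: union(5, 7) -> merged; set of 5 now {2, 3, 4, 5, 7}
Component of 3: {2, 3, 4, 5, 7}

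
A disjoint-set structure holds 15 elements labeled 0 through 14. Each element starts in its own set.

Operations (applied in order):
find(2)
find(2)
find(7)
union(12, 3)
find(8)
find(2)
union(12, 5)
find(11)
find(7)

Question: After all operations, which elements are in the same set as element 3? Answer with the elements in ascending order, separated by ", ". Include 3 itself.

Answer: 3, 5, 12

Derivation:
Step 1: find(2) -> no change; set of 2 is {2}
Step 2: find(2) -> no change; set of 2 is {2}
Step 3: find(7) -> no change; set of 7 is {7}
Step 4: union(12, 3) -> merged; set of 12 now {3, 12}
Step 5: find(8) -> no change; set of 8 is {8}
Step 6: find(2) -> no change; set of 2 is {2}
Step 7: union(12, 5) -> merged; set of 12 now {3, 5, 12}
Step 8: find(11) -> no change; set of 11 is {11}
Step 9: find(7) -> no change; set of 7 is {7}
Component of 3: {3, 5, 12}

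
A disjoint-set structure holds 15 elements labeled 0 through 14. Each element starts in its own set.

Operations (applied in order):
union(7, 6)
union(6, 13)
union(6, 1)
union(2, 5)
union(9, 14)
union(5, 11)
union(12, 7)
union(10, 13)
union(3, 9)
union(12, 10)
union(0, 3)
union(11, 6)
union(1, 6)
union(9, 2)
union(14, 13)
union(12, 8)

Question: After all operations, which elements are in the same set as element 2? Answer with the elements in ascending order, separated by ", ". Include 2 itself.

Step 1: union(7, 6) -> merged; set of 7 now {6, 7}
Step 2: union(6, 13) -> merged; set of 6 now {6, 7, 13}
Step 3: union(6, 1) -> merged; set of 6 now {1, 6, 7, 13}
Step 4: union(2, 5) -> merged; set of 2 now {2, 5}
Step 5: union(9, 14) -> merged; set of 9 now {9, 14}
Step 6: union(5, 11) -> merged; set of 5 now {2, 5, 11}
Step 7: union(12, 7) -> merged; set of 12 now {1, 6, 7, 12, 13}
Step 8: union(10, 13) -> merged; set of 10 now {1, 6, 7, 10, 12, 13}
Step 9: union(3, 9) -> merged; set of 3 now {3, 9, 14}
Step 10: union(12, 10) -> already same set; set of 12 now {1, 6, 7, 10, 12, 13}
Step 11: union(0, 3) -> merged; set of 0 now {0, 3, 9, 14}
Step 12: union(11, 6) -> merged; set of 11 now {1, 2, 5, 6, 7, 10, 11, 12, 13}
Step 13: union(1, 6) -> already same set; set of 1 now {1, 2, 5, 6, 7, 10, 11, 12, 13}
Step 14: union(9, 2) -> merged; set of 9 now {0, 1, 2, 3, 5, 6, 7, 9, 10, 11, 12, 13, 14}
Step 15: union(14, 13) -> already same set; set of 14 now {0, 1, 2, 3, 5, 6, 7, 9, 10, 11, 12, 13, 14}
Step 16: union(12, 8) -> merged; set of 12 now {0, 1, 2, 3, 5, 6, 7, 8, 9, 10, 11, 12, 13, 14}
Component of 2: {0, 1, 2, 3, 5, 6, 7, 8, 9, 10, 11, 12, 13, 14}

Answer: 0, 1, 2, 3, 5, 6, 7, 8, 9, 10, 11, 12, 13, 14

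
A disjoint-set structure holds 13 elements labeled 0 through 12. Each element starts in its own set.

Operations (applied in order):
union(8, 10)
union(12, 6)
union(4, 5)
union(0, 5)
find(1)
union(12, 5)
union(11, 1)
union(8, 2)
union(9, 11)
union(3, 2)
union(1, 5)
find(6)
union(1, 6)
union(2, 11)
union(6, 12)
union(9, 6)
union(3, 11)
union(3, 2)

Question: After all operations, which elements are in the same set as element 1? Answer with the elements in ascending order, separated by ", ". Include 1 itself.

Step 1: union(8, 10) -> merged; set of 8 now {8, 10}
Step 2: union(12, 6) -> merged; set of 12 now {6, 12}
Step 3: union(4, 5) -> merged; set of 4 now {4, 5}
Step 4: union(0, 5) -> merged; set of 0 now {0, 4, 5}
Step 5: find(1) -> no change; set of 1 is {1}
Step 6: union(12, 5) -> merged; set of 12 now {0, 4, 5, 6, 12}
Step 7: union(11, 1) -> merged; set of 11 now {1, 11}
Step 8: union(8, 2) -> merged; set of 8 now {2, 8, 10}
Step 9: union(9, 11) -> merged; set of 9 now {1, 9, 11}
Step 10: union(3, 2) -> merged; set of 3 now {2, 3, 8, 10}
Step 11: union(1, 5) -> merged; set of 1 now {0, 1, 4, 5, 6, 9, 11, 12}
Step 12: find(6) -> no change; set of 6 is {0, 1, 4, 5, 6, 9, 11, 12}
Step 13: union(1, 6) -> already same set; set of 1 now {0, 1, 4, 5, 6, 9, 11, 12}
Step 14: union(2, 11) -> merged; set of 2 now {0, 1, 2, 3, 4, 5, 6, 8, 9, 10, 11, 12}
Step 15: union(6, 12) -> already same set; set of 6 now {0, 1, 2, 3, 4, 5, 6, 8, 9, 10, 11, 12}
Step 16: union(9, 6) -> already same set; set of 9 now {0, 1, 2, 3, 4, 5, 6, 8, 9, 10, 11, 12}
Step 17: union(3, 11) -> already same set; set of 3 now {0, 1, 2, 3, 4, 5, 6, 8, 9, 10, 11, 12}
Step 18: union(3, 2) -> already same set; set of 3 now {0, 1, 2, 3, 4, 5, 6, 8, 9, 10, 11, 12}
Component of 1: {0, 1, 2, 3, 4, 5, 6, 8, 9, 10, 11, 12}

Answer: 0, 1, 2, 3, 4, 5, 6, 8, 9, 10, 11, 12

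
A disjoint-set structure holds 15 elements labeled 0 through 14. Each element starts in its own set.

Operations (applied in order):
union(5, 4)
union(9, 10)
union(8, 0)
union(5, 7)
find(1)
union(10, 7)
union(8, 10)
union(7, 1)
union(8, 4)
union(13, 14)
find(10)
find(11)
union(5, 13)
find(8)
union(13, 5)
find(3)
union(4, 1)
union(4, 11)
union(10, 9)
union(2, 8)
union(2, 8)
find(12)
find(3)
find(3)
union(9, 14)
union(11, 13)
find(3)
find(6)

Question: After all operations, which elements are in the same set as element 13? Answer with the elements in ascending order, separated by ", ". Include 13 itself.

Answer: 0, 1, 2, 4, 5, 7, 8, 9, 10, 11, 13, 14

Derivation:
Step 1: union(5, 4) -> merged; set of 5 now {4, 5}
Step 2: union(9, 10) -> merged; set of 9 now {9, 10}
Step 3: union(8, 0) -> merged; set of 8 now {0, 8}
Step 4: union(5, 7) -> merged; set of 5 now {4, 5, 7}
Step 5: find(1) -> no change; set of 1 is {1}
Step 6: union(10, 7) -> merged; set of 10 now {4, 5, 7, 9, 10}
Step 7: union(8, 10) -> merged; set of 8 now {0, 4, 5, 7, 8, 9, 10}
Step 8: union(7, 1) -> merged; set of 7 now {0, 1, 4, 5, 7, 8, 9, 10}
Step 9: union(8, 4) -> already same set; set of 8 now {0, 1, 4, 5, 7, 8, 9, 10}
Step 10: union(13, 14) -> merged; set of 13 now {13, 14}
Step 11: find(10) -> no change; set of 10 is {0, 1, 4, 5, 7, 8, 9, 10}
Step 12: find(11) -> no change; set of 11 is {11}
Step 13: union(5, 13) -> merged; set of 5 now {0, 1, 4, 5, 7, 8, 9, 10, 13, 14}
Step 14: find(8) -> no change; set of 8 is {0, 1, 4, 5, 7, 8, 9, 10, 13, 14}
Step 15: union(13, 5) -> already same set; set of 13 now {0, 1, 4, 5, 7, 8, 9, 10, 13, 14}
Step 16: find(3) -> no change; set of 3 is {3}
Step 17: union(4, 1) -> already same set; set of 4 now {0, 1, 4, 5, 7, 8, 9, 10, 13, 14}
Step 18: union(4, 11) -> merged; set of 4 now {0, 1, 4, 5, 7, 8, 9, 10, 11, 13, 14}
Step 19: union(10, 9) -> already same set; set of 10 now {0, 1, 4, 5, 7, 8, 9, 10, 11, 13, 14}
Step 20: union(2, 8) -> merged; set of 2 now {0, 1, 2, 4, 5, 7, 8, 9, 10, 11, 13, 14}
Step 21: union(2, 8) -> already same set; set of 2 now {0, 1, 2, 4, 5, 7, 8, 9, 10, 11, 13, 14}
Step 22: find(12) -> no change; set of 12 is {12}
Step 23: find(3) -> no change; set of 3 is {3}
Step 24: find(3) -> no change; set of 3 is {3}
Step 25: union(9, 14) -> already same set; set of 9 now {0, 1, 2, 4, 5, 7, 8, 9, 10, 11, 13, 14}
Step 26: union(11, 13) -> already same set; set of 11 now {0, 1, 2, 4, 5, 7, 8, 9, 10, 11, 13, 14}
Step 27: find(3) -> no change; set of 3 is {3}
Step 28: find(6) -> no change; set of 6 is {6}
Component of 13: {0, 1, 2, 4, 5, 7, 8, 9, 10, 11, 13, 14}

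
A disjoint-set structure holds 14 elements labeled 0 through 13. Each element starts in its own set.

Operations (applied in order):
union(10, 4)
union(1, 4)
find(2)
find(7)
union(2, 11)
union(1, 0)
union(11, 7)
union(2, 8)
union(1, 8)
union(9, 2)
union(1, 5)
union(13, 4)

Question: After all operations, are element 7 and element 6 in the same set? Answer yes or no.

Step 1: union(10, 4) -> merged; set of 10 now {4, 10}
Step 2: union(1, 4) -> merged; set of 1 now {1, 4, 10}
Step 3: find(2) -> no change; set of 2 is {2}
Step 4: find(7) -> no change; set of 7 is {7}
Step 5: union(2, 11) -> merged; set of 2 now {2, 11}
Step 6: union(1, 0) -> merged; set of 1 now {0, 1, 4, 10}
Step 7: union(11, 7) -> merged; set of 11 now {2, 7, 11}
Step 8: union(2, 8) -> merged; set of 2 now {2, 7, 8, 11}
Step 9: union(1, 8) -> merged; set of 1 now {0, 1, 2, 4, 7, 8, 10, 11}
Step 10: union(9, 2) -> merged; set of 9 now {0, 1, 2, 4, 7, 8, 9, 10, 11}
Step 11: union(1, 5) -> merged; set of 1 now {0, 1, 2, 4, 5, 7, 8, 9, 10, 11}
Step 12: union(13, 4) -> merged; set of 13 now {0, 1, 2, 4, 5, 7, 8, 9, 10, 11, 13}
Set of 7: {0, 1, 2, 4, 5, 7, 8, 9, 10, 11, 13}; 6 is not a member.

Answer: no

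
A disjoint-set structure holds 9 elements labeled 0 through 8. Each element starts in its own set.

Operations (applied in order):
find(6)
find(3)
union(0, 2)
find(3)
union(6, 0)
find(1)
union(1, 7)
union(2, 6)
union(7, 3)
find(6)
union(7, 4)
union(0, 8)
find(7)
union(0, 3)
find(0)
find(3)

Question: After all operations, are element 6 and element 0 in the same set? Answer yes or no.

Answer: yes

Derivation:
Step 1: find(6) -> no change; set of 6 is {6}
Step 2: find(3) -> no change; set of 3 is {3}
Step 3: union(0, 2) -> merged; set of 0 now {0, 2}
Step 4: find(3) -> no change; set of 3 is {3}
Step 5: union(6, 0) -> merged; set of 6 now {0, 2, 6}
Step 6: find(1) -> no change; set of 1 is {1}
Step 7: union(1, 7) -> merged; set of 1 now {1, 7}
Step 8: union(2, 6) -> already same set; set of 2 now {0, 2, 6}
Step 9: union(7, 3) -> merged; set of 7 now {1, 3, 7}
Step 10: find(6) -> no change; set of 6 is {0, 2, 6}
Step 11: union(7, 4) -> merged; set of 7 now {1, 3, 4, 7}
Step 12: union(0, 8) -> merged; set of 0 now {0, 2, 6, 8}
Step 13: find(7) -> no change; set of 7 is {1, 3, 4, 7}
Step 14: union(0, 3) -> merged; set of 0 now {0, 1, 2, 3, 4, 6, 7, 8}
Step 15: find(0) -> no change; set of 0 is {0, 1, 2, 3, 4, 6, 7, 8}
Step 16: find(3) -> no change; set of 3 is {0, 1, 2, 3, 4, 6, 7, 8}
Set of 6: {0, 1, 2, 3, 4, 6, 7, 8}; 0 is a member.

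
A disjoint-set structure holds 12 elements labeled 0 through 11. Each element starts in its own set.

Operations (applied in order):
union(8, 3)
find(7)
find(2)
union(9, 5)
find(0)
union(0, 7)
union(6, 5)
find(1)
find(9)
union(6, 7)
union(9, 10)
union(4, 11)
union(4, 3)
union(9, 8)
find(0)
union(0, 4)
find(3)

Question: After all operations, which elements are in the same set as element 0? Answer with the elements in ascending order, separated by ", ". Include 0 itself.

Step 1: union(8, 3) -> merged; set of 8 now {3, 8}
Step 2: find(7) -> no change; set of 7 is {7}
Step 3: find(2) -> no change; set of 2 is {2}
Step 4: union(9, 5) -> merged; set of 9 now {5, 9}
Step 5: find(0) -> no change; set of 0 is {0}
Step 6: union(0, 7) -> merged; set of 0 now {0, 7}
Step 7: union(6, 5) -> merged; set of 6 now {5, 6, 9}
Step 8: find(1) -> no change; set of 1 is {1}
Step 9: find(9) -> no change; set of 9 is {5, 6, 9}
Step 10: union(6, 7) -> merged; set of 6 now {0, 5, 6, 7, 9}
Step 11: union(9, 10) -> merged; set of 9 now {0, 5, 6, 7, 9, 10}
Step 12: union(4, 11) -> merged; set of 4 now {4, 11}
Step 13: union(4, 3) -> merged; set of 4 now {3, 4, 8, 11}
Step 14: union(9, 8) -> merged; set of 9 now {0, 3, 4, 5, 6, 7, 8, 9, 10, 11}
Step 15: find(0) -> no change; set of 0 is {0, 3, 4, 5, 6, 7, 8, 9, 10, 11}
Step 16: union(0, 4) -> already same set; set of 0 now {0, 3, 4, 5, 6, 7, 8, 9, 10, 11}
Step 17: find(3) -> no change; set of 3 is {0, 3, 4, 5, 6, 7, 8, 9, 10, 11}
Component of 0: {0, 3, 4, 5, 6, 7, 8, 9, 10, 11}

Answer: 0, 3, 4, 5, 6, 7, 8, 9, 10, 11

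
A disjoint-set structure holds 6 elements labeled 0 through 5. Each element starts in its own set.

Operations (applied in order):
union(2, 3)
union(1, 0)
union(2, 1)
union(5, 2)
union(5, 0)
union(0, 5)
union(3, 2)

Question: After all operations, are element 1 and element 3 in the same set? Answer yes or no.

Answer: yes

Derivation:
Step 1: union(2, 3) -> merged; set of 2 now {2, 3}
Step 2: union(1, 0) -> merged; set of 1 now {0, 1}
Step 3: union(2, 1) -> merged; set of 2 now {0, 1, 2, 3}
Step 4: union(5, 2) -> merged; set of 5 now {0, 1, 2, 3, 5}
Step 5: union(5, 0) -> already same set; set of 5 now {0, 1, 2, 3, 5}
Step 6: union(0, 5) -> already same set; set of 0 now {0, 1, 2, 3, 5}
Step 7: union(3, 2) -> already same set; set of 3 now {0, 1, 2, 3, 5}
Set of 1: {0, 1, 2, 3, 5}; 3 is a member.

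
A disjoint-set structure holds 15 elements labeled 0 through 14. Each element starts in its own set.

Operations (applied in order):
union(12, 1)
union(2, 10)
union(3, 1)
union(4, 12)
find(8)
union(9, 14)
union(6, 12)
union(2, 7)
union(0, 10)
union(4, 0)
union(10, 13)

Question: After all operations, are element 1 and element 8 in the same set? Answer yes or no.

Answer: no

Derivation:
Step 1: union(12, 1) -> merged; set of 12 now {1, 12}
Step 2: union(2, 10) -> merged; set of 2 now {2, 10}
Step 3: union(3, 1) -> merged; set of 3 now {1, 3, 12}
Step 4: union(4, 12) -> merged; set of 4 now {1, 3, 4, 12}
Step 5: find(8) -> no change; set of 8 is {8}
Step 6: union(9, 14) -> merged; set of 9 now {9, 14}
Step 7: union(6, 12) -> merged; set of 6 now {1, 3, 4, 6, 12}
Step 8: union(2, 7) -> merged; set of 2 now {2, 7, 10}
Step 9: union(0, 10) -> merged; set of 0 now {0, 2, 7, 10}
Step 10: union(4, 0) -> merged; set of 4 now {0, 1, 2, 3, 4, 6, 7, 10, 12}
Step 11: union(10, 13) -> merged; set of 10 now {0, 1, 2, 3, 4, 6, 7, 10, 12, 13}
Set of 1: {0, 1, 2, 3, 4, 6, 7, 10, 12, 13}; 8 is not a member.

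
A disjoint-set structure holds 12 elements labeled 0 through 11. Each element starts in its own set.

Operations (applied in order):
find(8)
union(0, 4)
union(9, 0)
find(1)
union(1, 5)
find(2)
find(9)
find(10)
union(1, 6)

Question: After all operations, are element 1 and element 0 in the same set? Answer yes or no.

Answer: no

Derivation:
Step 1: find(8) -> no change; set of 8 is {8}
Step 2: union(0, 4) -> merged; set of 0 now {0, 4}
Step 3: union(9, 0) -> merged; set of 9 now {0, 4, 9}
Step 4: find(1) -> no change; set of 1 is {1}
Step 5: union(1, 5) -> merged; set of 1 now {1, 5}
Step 6: find(2) -> no change; set of 2 is {2}
Step 7: find(9) -> no change; set of 9 is {0, 4, 9}
Step 8: find(10) -> no change; set of 10 is {10}
Step 9: union(1, 6) -> merged; set of 1 now {1, 5, 6}
Set of 1: {1, 5, 6}; 0 is not a member.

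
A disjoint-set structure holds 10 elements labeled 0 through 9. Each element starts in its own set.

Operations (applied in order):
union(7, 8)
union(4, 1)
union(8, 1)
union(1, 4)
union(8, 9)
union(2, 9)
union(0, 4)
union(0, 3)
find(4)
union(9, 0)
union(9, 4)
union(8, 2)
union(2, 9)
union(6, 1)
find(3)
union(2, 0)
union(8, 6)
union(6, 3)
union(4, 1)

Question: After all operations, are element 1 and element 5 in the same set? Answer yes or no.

Step 1: union(7, 8) -> merged; set of 7 now {7, 8}
Step 2: union(4, 1) -> merged; set of 4 now {1, 4}
Step 3: union(8, 1) -> merged; set of 8 now {1, 4, 7, 8}
Step 4: union(1, 4) -> already same set; set of 1 now {1, 4, 7, 8}
Step 5: union(8, 9) -> merged; set of 8 now {1, 4, 7, 8, 9}
Step 6: union(2, 9) -> merged; set of 2 now {1, 2, 4, 7, 8, 9}
Step 7: union(0, 4) -> merged; set of 0 now {0, 1, 2, 4, 7, 8, 9}
Step 8: union(0, 3) -> merged; set of 0 now {0, 1, 2, 3, 4, 7, 8, 9}
Step 9: find(4) -> no change; set of 4 is {0, 1, 2, 3, 4, 7, 8, 9}
Step 10: union(9, 0) -> already same set; set of 9 now {0, 1, 2, 3, 4, 7, 8, 9}
Step 11: union(9, 4) -> already same set; set of 9 now {0, 1, 2, 3, 4, 7, 8, 9}
Step 12: union(8, 2) -> already same set; set of 8 now {0, 1, 2, 3, 4, 7, 8, 9}
Step 13: union(2, 9) -> already same set; set of 2 now {0, 1, 2, 3, 4, 7, 8, 9}
Step 14: union(6, 1) -> merged; set of 6 now {0, 1, 2, 3, 4, 6, 7, 8, 9}
Step 15: find(3) -> no change; set of 3 is {0, 1, 2, 3, 4, 6, 7, 8, 9}
Step 16: union(2, 0) -> already same set; set of 2 now {0, 1, 2, 3, 4, 6, 7, 8, 9}
Step 17: union(8, 6) -> already same set; set of 8 now {0, 1, 2, 3, 4, 6, 7, 8, 9}
Step 18: union(6, 3) -> already same set; set of 6 now {0, 1, 2, 3, 4, 6, 7, 8, 9}
Step 19: union(4, 1) -> already same set; set of 4 now {0, 1, 2, 3, 4, 6, 7, 8, 9}
Set of 1: {0, 1, 2, 3, 4, 6, 7, 8, 9}; 5 is not a member.

Answer: no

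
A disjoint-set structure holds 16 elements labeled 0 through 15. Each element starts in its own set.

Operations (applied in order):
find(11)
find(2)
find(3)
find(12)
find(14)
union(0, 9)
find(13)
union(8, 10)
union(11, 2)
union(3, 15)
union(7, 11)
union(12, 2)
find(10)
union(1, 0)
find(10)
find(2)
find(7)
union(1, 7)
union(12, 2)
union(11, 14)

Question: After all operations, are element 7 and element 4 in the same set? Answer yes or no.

Answer: no

Derivation:
Step 1: find(11) -> no change; set of 11 is {11}
Step 2: find(2) -> no change; set of 2 is {2}
Step 3: find(3) -> no change; set of 3 is {3}
Step 4: find(12) -> no change; set of 12 is {12}
Step 5: find(14) -> no change; set of 14 is {14}
Step 6: union(0, 9) -> merged; set of 0 now {0, 9}
Step 7: find(13) -> no change; set of 13 is {13}
Step 8: union(8, 10) -> merged; set of 8 now {8, 10}
Step 9: union(11, 2) -> merged; set of 11 now {2, 11}
Step 10: union(3, 15) -> merged; set of 3 now {3, 15}
Step 11: union(7, 11) -> merged; set of 7 now {2, 7, 11}
Step 12: union(12, 2) -> merged; set of 12 now {2, 7, 11, 12}
Step 13: find(10) -> no change; set of 10 is {8, 10}
Step 14: union(1, 0) -> merged; set of 1 now {0, 1, 9}
Step 15: find(10) -> no change; set of 10 is {8, 10}
Step 16: find(2) -> no change; set of 2 is {2, 7, 11, 12}
Step 17: find(7) -> no change; set of 7 is {2, 7, 11, 12}
Step 18: union(1, 7) -> merged; set of 1 now {0, 1, 2, 7, 9, 11, 12}
Step 19: union(12, 2) -> already same set; set of 12 now {0, 1, 2, 7, 9, 11, 12}
Step 20: union(11, 14) -> merged; set of 11 now {0, 1, 2, 7, 9, 11, 12, 14}
Set of 7: {0, 1, 2, 7, 9, 11, 12, 14}; 4 is not a member.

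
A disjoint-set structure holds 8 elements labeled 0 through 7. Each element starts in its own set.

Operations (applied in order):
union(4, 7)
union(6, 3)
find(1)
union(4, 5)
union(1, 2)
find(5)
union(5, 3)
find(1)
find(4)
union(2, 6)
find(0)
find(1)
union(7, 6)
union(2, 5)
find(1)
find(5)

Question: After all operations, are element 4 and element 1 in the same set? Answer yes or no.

Step 1: union(4, 7) -> merged; set of 4 now {4, 7}
Step 2: union(6, 3) -> merged; set of 6 now {3, 6}
Step 3: find(1) -> no change; set of 1 is {1}
Step 4: union(4, 5) -> merged; set of 4 now {4, 5, 7}
Step 5: union(1, 2) -> merged; set of 1 now {1, 2}
Step 6: find(5) -> no change; set of 5 is {4, 5, 7}
Step 7: union(5, 3) -> merged; set of 5 now {3, 4, 5, 6, 7}
Step 8: find(1) -> no change; set of 1 is {1, 2}
Step 9: find(4) -> no change; set of 4 is {3, 4, 5, 6, 7}
Step 10: union(2, 6) -> merged; set of 2 now {1, 2, 3, 4, 5, 6, 7}
Step 11: find(0) -> no change; set of 0 is {0}
Step 12: find(1) -> no change; set of 1 is {1, 2, 3, 4, 5, 6, 7}
Step 13: union(7, 6) -> already same set; set of 7 now {1, 2, 3, 4, 5, 6, 7}
Step 14: union(2, 5) -> already same set; set of 2 now {1, 2, 3, 4, 5, 6, 7}
Step 15: find(1) -> no change; set of 1 is {1, 2, 3, 4, 5, 6, 7}
Step 16: find(5) -> no change; set of 5 is {1, 2, 3, 4, 5, 6, 7}
Set of 4: {1, 2, 3, 4, 5, 6, 7}; 1 is a member.

Answer: yes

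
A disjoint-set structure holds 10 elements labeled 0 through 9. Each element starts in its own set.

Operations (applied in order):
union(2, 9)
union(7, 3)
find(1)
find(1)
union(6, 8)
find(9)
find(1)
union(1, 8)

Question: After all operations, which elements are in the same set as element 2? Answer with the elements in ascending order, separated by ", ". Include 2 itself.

Step 1: union(2, 9) -> merged; set of 2 now {2, 9}
Step 2: union(7, 3) -> merged; set of 7 now {3, 7}
Step 3: find(1) -> no change; set of 1 is {1}
Step 4: find(1) -> no change; set of 1 is {1}
Step 5: union(6, 8) -> merged; set of 6 now {6, 8}
Step 6: find(9) -> no change; set of 9 is {2, 9}
Step 7: find(1) -> no change; set of 1 is {1}
Step 8: union(1, 8) -> merged; set of 1 now {1, 6, 8}
Component of 2: {2, 9}

Answer: 2, 9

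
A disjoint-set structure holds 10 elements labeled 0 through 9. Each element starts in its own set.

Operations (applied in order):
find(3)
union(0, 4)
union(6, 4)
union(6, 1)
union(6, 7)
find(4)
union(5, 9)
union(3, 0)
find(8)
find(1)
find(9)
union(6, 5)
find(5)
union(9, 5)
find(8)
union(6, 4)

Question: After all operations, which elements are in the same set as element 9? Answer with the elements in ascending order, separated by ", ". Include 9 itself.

Answer: 0, 1, 3, 4, 5, 6, 7, 9

Derivation:
Step 1: find(3) -> no change; set of 3 is {3}
Step 2: union(0, 4) -> merged; set of 0 now {0, 4}
Step 3: union(6, 4) -> merged; set of 6 now {0, 4, 6}
Step 4: union(6, 1) -> merged; set of 6 now {0, 1, 4, 6}
Step 5: union(6, 7) -> merged; set of 6 now {0, 1, 4, 6, 7}
Step 6: find(4) -> no change; set of 4 is {0, 1, 4, 6, 7}
Step 7: union(5, 9) -> merged; set of 5 now {5, 9}
Step 8: union(3, 0) -> merged; set of 3 now {0, 1, 3, 4, 6, 7}
Step 9: find(8) -> no change; set of 8 is {8}
Step 10: find(1) -> no change; set of 1 is {0, 1, 3, 4, 6, 7}
Step 11: find(9) -> no change; set of 9 is {5, 9}
Step 12: union(6, 5) -> merged; set of 6 now {0, 1, 3, 4, 5, 6, 7, 9}
Step 13: find(5) -> no change; set of 5 is {0, 1, 3, 4, 5, 6, 7, 9}
Step 14: union(9, 5) -> already same set; set of 9 now {0, 1, 3, 4, 5, 6, 7, 9}
Step 15: find(8) -> no change; set of 8 is {8}
Step 16: union(6, 4) -> already same set; set of 6 now {0, 1, 3, 4, 5, 6, 7, 9}
Component of 9: {0, 1, 3, 4, 5, 6, 7, 9}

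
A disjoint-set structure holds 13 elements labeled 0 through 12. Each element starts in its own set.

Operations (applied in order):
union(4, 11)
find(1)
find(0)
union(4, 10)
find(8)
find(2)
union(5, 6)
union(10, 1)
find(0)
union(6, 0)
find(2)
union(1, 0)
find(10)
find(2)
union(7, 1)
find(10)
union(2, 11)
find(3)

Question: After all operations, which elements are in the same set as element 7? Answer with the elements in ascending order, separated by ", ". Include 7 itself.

Answer: 0, 1, 2, 4, 5, 6, 7, 10, 11

Derivation:
Step 1: union(4, 11) -> merged; set of 4 now {4, 11}
Step 2: find(1) -> no change; set of 1 is {1}
Step 3: find(0) -> no change; set of 0 is {0}
Step 4: union(4, 10) -> merged; set of 4 now {4, 10, 11}
Step 5: find(8) -> no change; set of 8 is {8}
Step 6: find(2) -> no change; set of 2 is {2}
Step 7: union(5, 6) -> merged; set of 5 now {5, 6}
Step 8: union(10, 1) -> merged; set of 10 now {1, 4, 10, 11}
Step 9: find(0) -> no change; set of 0 is {0}
Step 10: union(6, 0) -> merged; set of 6 now {0, 5, 6}
Step 11: find(2) -> no change; set of 2 is {2}
Step 12: union(1, 0) -> merged; set of 1 now {0, 1, 4, 5, 6, 10, 11}
Step 13: find(10) -> no change; set of 10 is {0, 1, 4, 5, 6, 10, 11}
Step 14: find(2) -> no change; set of 2 is {2}
Step 15: union(7, 1) -> merged; set of 7 now {0, 1, 4, 5, 6, 7, 10, 11}
Step 16: find(10) -> no change; set of 10 is {0, 1, 4, 5, 6, 7, 10, 11}
Step 17: union(2, 11) -> merged; set of 2 now {0, 1, 2, 4, 5, 6, 7, 10, 11}
Step 18: find(3) -> no change; set of 3 is {3}
Component of 7: {0, 1, 2, 4, 5, 6, 7, 10, 11}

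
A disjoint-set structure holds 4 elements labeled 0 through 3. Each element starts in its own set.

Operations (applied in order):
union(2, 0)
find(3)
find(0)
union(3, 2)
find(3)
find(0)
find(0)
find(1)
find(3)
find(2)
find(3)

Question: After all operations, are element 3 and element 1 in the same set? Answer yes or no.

Step 1: union(2, 0) -> merged; set of 2 now {0, 2}
Step 2: find(3) -> no change; set of 3 is {3}
Step 3: find(0) -> no change; set of 0 is {0, 2}
Step 4: union(3, 2) -> merged; set of 3 now {0, 2, 3}
Step 5: find(3) -> no change; set of 3 is {0, 2, 3}
Step 6: find(0) -> no change; set of 0 is {0, 2, 3}
Step 7: find(0) -> no change; set of 0 is {0, 2, 3}
Step 8: find(1) -> no change; set of 1 is {1}
Step 9: find(3) -> no change; set of 3 is {0, 2, 3}
Step 10: find(2) -> no change; set of 2 is {0, 2, 3}
Step 11: find(3) -> no change; set of 3 is {0, 2, 3}
Set of 3: {0, 2, 3}; 1 is not a member.

Answer: no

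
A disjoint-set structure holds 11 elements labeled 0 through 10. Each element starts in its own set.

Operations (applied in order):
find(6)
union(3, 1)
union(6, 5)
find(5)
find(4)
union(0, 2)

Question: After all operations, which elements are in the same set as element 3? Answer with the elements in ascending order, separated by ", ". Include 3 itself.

Step 1: find(6) -> no change; set of 6 is {6}
Step 2: union(3, 1) -> merged; set of 3 now {1, 3}
Step 3: union(6, 5) -> merged; set of 6 now {5, 6}
Step 4: find(5) -> no change; set of 5 is {5, 6}
Step 5: find(4) -> no change; set of 4 is {4}
Step 6: union(0, 2) -> merged; set of 0 now {0, 2}
Component of 3: {1, 3}

Answer: 1, 3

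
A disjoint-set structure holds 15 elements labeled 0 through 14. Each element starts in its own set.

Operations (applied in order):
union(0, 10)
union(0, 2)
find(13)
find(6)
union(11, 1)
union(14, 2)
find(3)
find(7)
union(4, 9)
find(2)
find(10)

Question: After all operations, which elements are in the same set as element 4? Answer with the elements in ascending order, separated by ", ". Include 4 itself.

Step 1: union(0, 10) -> merged; set of 0 now {0, 10}
Step 2: union(0, 2) -> merged; set of 0 now {0, 2, 10}
Step 3: find(13) -> no change; set of 13 is {13}
Step 4: find(6) -> no change; set of 6 is {6}
Step 5: union(11, 1) -> merged; set of 11 now {1, 11}
Step 6: union(14, 2) -> merged; set of 14 now {0, 2, 10, 14}
Step 7: find(3) -> no change; set of 3 is {3}
Step 8: find(7) -> no change; set of 7 is {7}
Step 9: union(4, 9) -> merged; set of 4 now {4, 9}
Step 10: find(2) -> no change; set of 2 is {0, 2, 10, 14}
Step 11: find(10) -> no change; set of 10 is {0, 2, 10, 14}
Component of 4: {4, 9}

Answer: 4, 9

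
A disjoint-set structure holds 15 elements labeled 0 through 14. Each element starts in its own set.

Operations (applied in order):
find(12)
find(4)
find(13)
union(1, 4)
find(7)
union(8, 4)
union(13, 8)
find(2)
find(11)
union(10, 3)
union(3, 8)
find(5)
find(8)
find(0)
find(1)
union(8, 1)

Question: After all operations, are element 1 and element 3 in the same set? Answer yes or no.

Step 1: find(12) -> no change; set of 12 is {12}
Step 2: find(4) -> no change; set of 4 is {4}
Step 3: find(13) -> no change; set of 13 is {13}
Step 4: union(1, 4) -> merged; set of 1 now {1, 4}
Step 5: find(7) -> no change; set of 7 is {7}
Step 6: union(8, 4) -> merged; set of 8 now {1, 4, 8}
Step 7: union(13, 8) -> merged; set of 13 now {1, 4, 8, 13}
Step 8: find(2) -> no change; set of 2 is {2}
Step 9: find(11) -> no change; set of 11 is {11}
Step 10: union(10, 3) -> merged; set of 10 now {3, 10}
Step 11: union(3, 8) -> merged; set of 3 now {1, 3, 4, 8, 10, 13}
Step 12: find(5) -> no change; set of 5 is {5}
Step 13: find(8) -> no change; set of 8 is {1, 3, 4, 8, 10, 13}
Step 14: find(0) -> no change; set of 0 is {0}
Step 15: find(1) -> no change; set of 1 is {1, 3, 4, 8, 10, 13}
Step 16: union(8, 1) -> already same set; set of 8 now {1, 3, 4, 8, 10, 13}
Set of 1: {1, 3, 4, 8, 10, 13}; 3 is a member.

Answer: yes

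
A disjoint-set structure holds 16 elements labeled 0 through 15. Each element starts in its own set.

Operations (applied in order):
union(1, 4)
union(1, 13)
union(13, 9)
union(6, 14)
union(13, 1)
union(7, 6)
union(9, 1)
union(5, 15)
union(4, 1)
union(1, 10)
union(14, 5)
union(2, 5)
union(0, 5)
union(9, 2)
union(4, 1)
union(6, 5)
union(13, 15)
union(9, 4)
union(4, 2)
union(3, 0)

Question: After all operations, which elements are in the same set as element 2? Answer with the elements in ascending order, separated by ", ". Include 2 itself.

Answer: 0, 1, 2, 3, 4, 5, 6, 7, 9, 10, 13, 14, 15

Derivation:
Step 1: union(1, 4) -> merged; set of 1 now {1, 4}
Step 2: union(1, 13) -> merged; set of 1 now {1, 4, 13}
Step 3: union(13, 9) -> merged; set of 13 now {1, 4, 9, 13}
Step 4: union(6, 14) -> merged; set of 6 now {6, 14}
Step 5: union(13, 1) -> already same set; set of 13 now {1, 4, 9, 13}
Step 6: union(7, 6) -> merged; set of 7 now {6, 7, 14}
Step 7: union(9, 1) -> already same set; set of 9 now {1, 4, 9, 13}
Step 8: union(5, 15) -> merged; set of 5 now {5, 15}
Step 9: union(4, 1) -> already same set; set of 4 now {1, 4, 9, 13}
Step 10: union(1, 10) -> merged; set of 1 now {1, 4, 9, 10, 13}
Step 11: union(14, 5) -> merged; set of 14 now {5, 6, 7, 14, 15}
Step 12: union(2, 5) -> merged; set of 2 now {2, 5, 6, 7, 14, 15}
Step 13: union(0, 5) -> merged; set of 0 now {0, 2, 5, 6, 7, 14, 15}
Step 14: union(9, 2) -> merged; set of 9 now {0, 1, 2, 4, 5, 6, 7, 9, 10, 13, 14, 15}
Step 15: union(4, 1) -> already same set; set of 4 now {0, 1, 2, 4, 5, 6, 7, 9, 10, 13, 14, 15}
Step 16: union(6, 5) -> already same set; set of 6 now {0, 1, 2, 4, 5, 6, 7, 9, 10, 13, 14, 15}
Step 17: union(13, 15) -> already same set; set of 13 now {0, 1, 2, 4, 5, 6, 7, 9, 10, 13, 14, 15}
Step 18: union(9, 4) -> already same set; set of 9 now {0, 1, 2, 4, 5, 6, 7, 9, 10, 13, 14, 15}
Step 19: union(4, 2) -> already same set; set of 4 now {0, 1, 2, 4, 5, 6, 7, 9, 10, 13, 14, 15}
Step 20: union(3, 0) -> merged; set of 3 now {0, 1, 2, 3, 4, 5, 6, 7, 9, 10, 13, 14, 15}
Component of 2: {0, 1, 2, 3, 4, 5, 6, 7, 9, 10, 13, 14, 15}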